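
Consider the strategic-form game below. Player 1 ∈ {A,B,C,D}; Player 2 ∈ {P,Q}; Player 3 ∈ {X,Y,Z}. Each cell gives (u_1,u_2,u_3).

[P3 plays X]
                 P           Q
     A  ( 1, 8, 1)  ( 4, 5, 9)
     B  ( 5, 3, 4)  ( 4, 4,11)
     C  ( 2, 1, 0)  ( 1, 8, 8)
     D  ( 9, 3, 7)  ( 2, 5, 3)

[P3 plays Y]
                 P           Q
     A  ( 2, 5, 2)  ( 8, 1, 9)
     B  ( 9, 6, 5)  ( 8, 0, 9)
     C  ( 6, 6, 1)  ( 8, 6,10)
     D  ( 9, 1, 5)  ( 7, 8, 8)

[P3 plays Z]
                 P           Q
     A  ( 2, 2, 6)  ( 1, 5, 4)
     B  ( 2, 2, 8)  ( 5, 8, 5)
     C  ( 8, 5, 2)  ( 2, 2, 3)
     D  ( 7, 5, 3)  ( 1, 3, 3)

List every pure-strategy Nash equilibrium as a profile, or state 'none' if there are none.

PSNE = {(B,Q,X), (C,P,Z), (C,Q,Y)}

(A,P,X): not NE [P1→D gives 9>1; P3→Z gives 6>1]
(A,P,Y): not NE [P1→D gives 9>2; P3→Z gives 6>2]
(A,P,Z): not NE [P1→C gives 8>2; P2→Q gives 5>2]
(A,Q,X): not NE [P2→P gives 8>5]
(A,Q,Y): not NE [P2→P gives 5>1]
(A,Q,Z): not NE [P1→B gives 5>1; P3→Y gives 9>4]
(B,P,X): not NE [P1→D gives 9>5; P2→Q gives 4>3; P3→Z gives 8>4]
(B,P,Y): not NE [P3→Z gives 8>5]
(B,P,Z): not NE [P1→C gives 8>2; P2→Q gives 8>2]
(B,Q,X): NE
(B,Q,Y): not NE [P2→P gives 6>0; P3→X gives 11>9]
(B,Q,Z): not NE [P3→X gives 11>5]
(C,P,X): not NE [P1→D gives 9>2; P2→Q gives 8>1; P3→Z gives 2>0]
(C,P,Y): not NE [P1→D gives 9>6; P3→Z gives 2>1]
(C,P,Z): NE
(C,Q,X): not NE [P1→B gives 4>1; P3→Y gives 10>8]
(C,Q,Y): NE
(C,Q,Z): not NE [P1→B gives 5>2; P2→P gives 5>2; P3→Y gives 10>3]
(D,P,X): not NE [P2→Q gives 5>3]
(D,P,Y): not NE [P2→Q gives 8>1; P3→X gives 7>5]
(D,P,Z): not NE [P1→C gives 8>7; P3→X gives 7>3]
(D,Q,X): not NE [P1→B gives 4>2; P3→Y gives 8>3]
(D,Q,Y): not NE [P1→C gives 8>7]
(D,Q,Z): not NE [P1→B gives 5>1; P2→P gives 5>3; P3→Y gives 8>3]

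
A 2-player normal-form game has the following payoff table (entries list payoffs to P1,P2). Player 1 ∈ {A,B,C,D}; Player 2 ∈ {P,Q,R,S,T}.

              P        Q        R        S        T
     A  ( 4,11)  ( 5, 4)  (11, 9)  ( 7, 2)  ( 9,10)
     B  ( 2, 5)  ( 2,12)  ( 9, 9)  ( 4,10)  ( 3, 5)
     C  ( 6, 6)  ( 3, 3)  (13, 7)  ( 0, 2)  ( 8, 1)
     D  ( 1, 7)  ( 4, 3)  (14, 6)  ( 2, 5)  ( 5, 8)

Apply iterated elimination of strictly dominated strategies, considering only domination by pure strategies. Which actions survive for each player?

IESDS → P1:{A,C,D} P2:{P,R,T}

P1 drop B (A beats it: P:4>2 Q:5>2 R:11>9 S:7>4 T:9>3)
P2 drop Q (P beats it: A:11>4 C:6>3 D:7>3)
P2 drop S (P beats it: A:11>2 C:6>2 D:7>5)
P1→{A,C,D} P2→{P,R,T}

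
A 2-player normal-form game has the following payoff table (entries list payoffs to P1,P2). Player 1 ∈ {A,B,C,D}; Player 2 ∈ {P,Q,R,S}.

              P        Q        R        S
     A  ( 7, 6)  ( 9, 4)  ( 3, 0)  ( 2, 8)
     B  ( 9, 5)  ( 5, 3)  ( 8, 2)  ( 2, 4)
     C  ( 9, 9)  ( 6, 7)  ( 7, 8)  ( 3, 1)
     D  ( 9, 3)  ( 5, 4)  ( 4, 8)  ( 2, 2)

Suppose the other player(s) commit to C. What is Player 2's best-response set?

BR_2 = {P}

u_2(P vs C) = 9
u_2(Q vs C) = 7
u_2(R vs C) = 8
u_2(S vs C) = 1
max payoff 9 at {P}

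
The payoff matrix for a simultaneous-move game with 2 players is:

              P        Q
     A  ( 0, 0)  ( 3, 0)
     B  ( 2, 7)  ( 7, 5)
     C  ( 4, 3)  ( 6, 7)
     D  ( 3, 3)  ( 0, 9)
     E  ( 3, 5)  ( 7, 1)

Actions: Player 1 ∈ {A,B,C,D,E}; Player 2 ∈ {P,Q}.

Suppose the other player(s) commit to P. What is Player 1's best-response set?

BR_1 = {C}

u_1(A vs P) = 0
u_1(B vs P) = 2
u_1(C vs P) = 4
u_1(D vs P) = 3
u_1(E vs P) = 3
max payoff 4 at {C}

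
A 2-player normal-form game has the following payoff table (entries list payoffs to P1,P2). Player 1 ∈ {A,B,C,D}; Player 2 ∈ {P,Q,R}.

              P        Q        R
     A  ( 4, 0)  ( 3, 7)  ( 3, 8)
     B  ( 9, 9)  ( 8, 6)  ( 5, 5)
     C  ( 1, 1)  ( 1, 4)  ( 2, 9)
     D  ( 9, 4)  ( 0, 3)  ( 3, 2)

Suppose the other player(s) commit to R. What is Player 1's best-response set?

u_1(A vs R) = 3
u_1(B vs R) = 5
u_1(C vs R) = 2
u_1(D vs R) = 3
max payoff 5 at {B}

P1 best: {B}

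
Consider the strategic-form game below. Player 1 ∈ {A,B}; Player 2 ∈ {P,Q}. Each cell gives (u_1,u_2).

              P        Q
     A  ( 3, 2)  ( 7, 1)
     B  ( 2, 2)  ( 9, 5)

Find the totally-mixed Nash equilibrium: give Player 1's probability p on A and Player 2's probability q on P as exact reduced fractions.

P1 indiff ⇒ q·3+(1-q)·7 = q·2+(1-q)·9 ⇒ q(1) = (1-q)(2) ⇒ q = 2/3
P2 indiff ⇒ p·2+(1-p)·2 = p·1+(1-p)·5 ⇒ p(1) = (1-p)(3) ⇒ p = 3/4

P1 mixes 3/4 on A; P2 mixes 2/3 on P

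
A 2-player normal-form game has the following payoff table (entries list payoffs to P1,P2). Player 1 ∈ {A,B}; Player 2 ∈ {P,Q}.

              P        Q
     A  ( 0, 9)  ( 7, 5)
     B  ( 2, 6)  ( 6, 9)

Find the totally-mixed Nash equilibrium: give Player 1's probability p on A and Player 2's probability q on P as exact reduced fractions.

P1 indiff ⇒ q·0+(1-q)·7 = q·2+(1-q)·6 ⇒ q(-2) = (1-q)(-1) ⇒ q = 1/3
P2 indiff ⇒ p·9+(1-p)·6 = p·5+(1-p)·9 ⇒ p(4) = (1-p)(3) ⇒ p = 3/7

P1 mixes 3/7 on A; P2 mixes 1/3 on P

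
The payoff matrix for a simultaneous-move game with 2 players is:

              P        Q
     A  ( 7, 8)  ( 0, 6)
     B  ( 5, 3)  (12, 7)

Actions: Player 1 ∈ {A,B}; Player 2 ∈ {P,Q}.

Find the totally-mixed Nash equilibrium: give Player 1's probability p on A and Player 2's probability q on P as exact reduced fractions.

P1 indiff ⇒ q·7+(1-q)·0 = q·5+(1-q)·12 ⇒ q(2) = (1-q)(12) ⇒ q = 6/7
P2 indiff ⇒ p·8+(1-p)·3 = p·6+(1-p)·7 ⇒ p(2) = (1-p)(4) ⇒ p = 2/3

p=2/3, q=6/7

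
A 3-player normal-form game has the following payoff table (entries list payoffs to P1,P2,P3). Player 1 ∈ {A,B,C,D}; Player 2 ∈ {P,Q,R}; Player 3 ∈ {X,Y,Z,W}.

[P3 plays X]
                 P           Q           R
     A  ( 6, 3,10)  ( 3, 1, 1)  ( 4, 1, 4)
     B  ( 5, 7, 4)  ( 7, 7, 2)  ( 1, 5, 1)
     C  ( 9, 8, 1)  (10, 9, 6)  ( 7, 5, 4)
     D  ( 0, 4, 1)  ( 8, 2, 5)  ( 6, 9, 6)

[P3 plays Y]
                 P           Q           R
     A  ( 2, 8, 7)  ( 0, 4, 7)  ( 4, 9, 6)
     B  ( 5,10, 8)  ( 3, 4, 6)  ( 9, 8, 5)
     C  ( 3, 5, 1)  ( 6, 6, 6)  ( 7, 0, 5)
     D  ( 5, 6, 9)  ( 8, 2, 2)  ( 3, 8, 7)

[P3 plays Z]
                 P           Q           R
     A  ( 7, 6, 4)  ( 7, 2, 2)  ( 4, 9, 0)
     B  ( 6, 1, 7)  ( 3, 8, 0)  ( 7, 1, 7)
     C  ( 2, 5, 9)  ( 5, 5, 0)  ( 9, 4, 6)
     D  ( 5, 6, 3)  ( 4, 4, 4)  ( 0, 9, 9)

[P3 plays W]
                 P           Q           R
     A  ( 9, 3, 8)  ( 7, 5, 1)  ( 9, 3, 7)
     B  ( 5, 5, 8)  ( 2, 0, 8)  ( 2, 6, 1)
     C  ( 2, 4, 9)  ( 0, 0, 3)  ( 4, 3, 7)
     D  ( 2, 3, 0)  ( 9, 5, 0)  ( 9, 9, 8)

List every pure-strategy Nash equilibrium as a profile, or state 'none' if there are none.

(A,P,X): not NE [P1→C gives 9>6]
(A,P,Y): not NE [P1→D gives 5>2; P2→R gives 9>8; P3→X gives 10>7]
(A,P,Z): not NE [P2→R gives 9>6; P3→X gives 10>4]
(A,P,W): not NE [P2→Q gives 5>3; P3→X gives 10>8]
(A,Q,X): not NE [P1→C gives 10>3; P2→P gives 3>1; P3→Y gives 7>1]
(A,Q,Y): not NE [P1→D gives 8>0; P2→R gives 9>4]
(A,Q,Z): not NE [P2→R gives 9>2; P3→Y gives 7>2]
(A,Q,W): not NE [P1→D gives 9>7; P3→Y gives 7>1]
(A,R,X): not NE [P1→C gives 7>4; P2→P gives 3>1; P3→W gives 7>4]
(A,R,Y): not NE [P1→B gives 9>4; P3→W gives 7>6]
(A,R,Z): not NE [P1→C gives 9>4; P3→W gives 7>0]
(A,R,W): not NE [P2→Q gives 5>3]
(B,P,X): not NE [P1→C gives 9>5; P3→W gives 8>4]
(B,P,Y): NE
(B,P,Z): not NE [P1→A gives 7>6; P2→Q gives 8>1; P3→W gives 8>7]
(B,P,W): not NE [P1→A gives 9>5; P2→R gives 6>5]
(B,Q,X): not NE [P1→C gives 10>7; P3→W gives 8>2]
(B,Q,Y): not NE [P1→D gives 8>3; P2→P gives 10>4; P3→W gives 8>6]
(B,Q,Z): not NE [P1→A gives 7>3; P3→W gives 8>0]
(B,Q,W): not NE [P1→D gives 9>2; P2→R gives 6>0]
(B,R,X): not NE [P1→C gives 7>1; P2→Q gives 7>5; P3→Z gives 7>1]
(B,R,Y): not NE [P2→P gives 10>8; P3→Z gives 7>5]
(B,R,Z): not NE [P1→C gives 9>7; P2→Q gives 8>1]
(B,R,W): not NE [P1→D gives 9>2; P3→Z gives 7>1]
(C,P,X): not NE [P2→Q gives 9>8; P3→W gives 9>1]
(C,P,Y): not NE [P1→D gives 5>3; P2→Q gives 6>5; P3→W gives 9>1]
(C,P,Z): not NE [P1→A gives 7>2]
(C,P,W): not NE [P1→A gives 9>2]
(C,Q,X): NE
(C,Q,Y): not NE [P1→D gives 8>6]
(C,Q,Z): not NE [P1→A gives 7>5; P3→Y gives 6>0]
(C,Q,W): not NE [P1→D gives 9>0; P2→P gives 4>0; P3→Y gives 6>3]
(C,R,X): not NE [P2→Q gives 9>5; P3→W gives 7>4]
(C,R,Y): not NE [P1→B gives 9>7; P2→Q gives 6>0; P3→W gives 7>5]
(C,R,Z): not NE [P2→Q gives 5>4; P3→W gives 7>6]
(C,R,W): not NE [P1→D gives 9>4; P2→P gives 4>3]
(D,P,X): not NE [P1→C gives 9>0; P2→R gives 9>4; P3→Y gives 9>1]
(D,P,Y): not NE [P2→R gives 8>6]
(D,P,Z): not NE [P1→A gives 7>5; P2→R gives 9>6; P3→Y gives 9>3]
(D,P,W): not NE [P1→A gives 9>2; P2→R gives 9>3; P3→Y gives 9>0]
(D,Q,X): not NE [P1→C gives 10>8; P2→R gives 9>2]
(D,Q,Y): not NE [P2→R gives 8>2; P3→X gives 5>2]
(D,Q,Z): not NE [P1→A gives 7>4; P2→R gives 9>4; P3→X gives 5>4]
(D,Q,W): not NE [P2→R gives 9>5; P3→X gives 5>0]
(D,R,X): not NE [P1→C gives 7>6; P3→Z gives 9>6]
(D,R,Y): not NE [P1→B gives 9>3; P3→Z gives 9>7]
(D,R,Z): not NE [P1→C gives 9>0]
(D,R,W): not NE [P3→Z gives 9>8]

PSNE = {(B,P,Y), (C,Q,X)}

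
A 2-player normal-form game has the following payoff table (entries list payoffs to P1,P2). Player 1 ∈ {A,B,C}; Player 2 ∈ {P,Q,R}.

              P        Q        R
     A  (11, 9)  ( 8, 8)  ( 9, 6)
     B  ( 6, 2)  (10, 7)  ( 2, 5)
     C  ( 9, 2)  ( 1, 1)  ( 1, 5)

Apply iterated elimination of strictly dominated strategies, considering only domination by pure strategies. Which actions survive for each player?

P1 drop C (A beats it: P:11>9 Q:8>1 R:9>1)
P2 drop R (Q beats it: A:8>6 B:7>5)
P1→{A,B} P2→{P,Q}

IESDS → P1:{A,B} P2:{P,Q}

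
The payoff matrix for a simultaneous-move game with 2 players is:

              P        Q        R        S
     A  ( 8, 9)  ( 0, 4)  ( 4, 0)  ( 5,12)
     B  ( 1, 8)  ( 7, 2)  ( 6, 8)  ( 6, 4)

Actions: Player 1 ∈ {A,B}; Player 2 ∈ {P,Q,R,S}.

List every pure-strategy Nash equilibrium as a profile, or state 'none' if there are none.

PSNE = {(B,R)}

(A,P): not NE [P2→S gives 12>9]
(A,Q): not NE [P1→B gives 7>0; P2→S gives 12>4]
(A,R): not NE [P1→B gives 6>4; P2→S gives 12>0]
(A,S): not NE [P1→B gives 6>5]
(B,P): not NE [P1→A gives 8>1]
(B,Q): not NE [P2→R gives 8>2]
(B,R): NE
(B,S): not NE [P2→R gives 8>4]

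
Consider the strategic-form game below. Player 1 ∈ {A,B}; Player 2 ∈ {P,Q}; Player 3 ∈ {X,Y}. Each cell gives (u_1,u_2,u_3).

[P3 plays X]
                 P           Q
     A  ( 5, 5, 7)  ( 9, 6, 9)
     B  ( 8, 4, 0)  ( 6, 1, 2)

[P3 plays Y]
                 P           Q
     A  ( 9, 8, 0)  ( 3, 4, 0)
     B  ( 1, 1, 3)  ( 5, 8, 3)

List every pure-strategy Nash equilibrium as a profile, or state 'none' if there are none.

Nash profiles: (A,Q,X), (B,Q,Y)

(A,P,X): not NE [P1→B gives 8>5; P2→Q gives 6>5]
(A,P,Y): not NE [P3→X gives 7>0]
(A,Q,X): NE
(A,Q,Y): not NE [P1→B gives 5>3; P2→P gives 8>4; P3→X gives 9>0]
(B,P,X): not NE [P3→Y gives 3>0]
(B,P,Y): not NE [P1→A gives 9>1; P2→Q gives 8>1]
(B,Q,X): not NE [P1→A gives 9>6; P2→P gives 4>1; P3→Y gives 3>2]
(B,Q,Y): NE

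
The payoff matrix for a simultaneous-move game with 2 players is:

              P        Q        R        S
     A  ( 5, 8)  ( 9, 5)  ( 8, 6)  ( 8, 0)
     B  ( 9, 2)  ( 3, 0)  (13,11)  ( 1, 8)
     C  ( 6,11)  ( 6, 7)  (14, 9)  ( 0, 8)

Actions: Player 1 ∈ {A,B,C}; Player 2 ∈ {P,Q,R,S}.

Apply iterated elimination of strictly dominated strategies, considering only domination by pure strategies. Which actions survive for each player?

Survivors P1:{B,C} P2:{P,R}

P2 drop Q (P beats it: A:8>5 B:2>0 C:11>7)
P2 drop S (R beats it: A:6>0 B:11>8 C:9>8)
P1 drop A (B beats it: P:9>5 R:13>8)
P1→{B,C} P2→{P,R}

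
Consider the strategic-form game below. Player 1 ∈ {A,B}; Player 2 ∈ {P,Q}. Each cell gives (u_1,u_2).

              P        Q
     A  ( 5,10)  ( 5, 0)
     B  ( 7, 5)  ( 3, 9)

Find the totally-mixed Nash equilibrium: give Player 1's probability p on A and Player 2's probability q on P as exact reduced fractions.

p=2/7, q=1/2

P1 indiff ⇒ q·5+(1-q)·5 = q·7+(1-q)·3 ⇒ q(-2) = (1-q)(-2) ⇒ q = 1/2
P2 indiff ⇒ p·10+(1-p)·5 = p·0+(1-p)·9 ⇒ p(10) = (1-p)(4) ⇒ p = 2/7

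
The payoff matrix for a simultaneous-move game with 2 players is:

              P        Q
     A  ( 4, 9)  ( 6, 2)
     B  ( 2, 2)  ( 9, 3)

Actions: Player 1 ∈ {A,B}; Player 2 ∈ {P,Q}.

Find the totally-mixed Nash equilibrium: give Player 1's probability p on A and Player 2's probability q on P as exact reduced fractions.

P1 indiff ⇒ q·4+(1-q)·6 = q·2+(1-q)·9 ⇒ q(2) = (1-q)(3) ⇒ q = 3/5
P2 indiff ⇒ p·9+(1-p)·2 = p·2+(1-p)·3 ⇒ p(7) = (1-p)(1) ⇒ p = 1/8

P1 mixes 1/8 on A; P2 mixes 3/5 on P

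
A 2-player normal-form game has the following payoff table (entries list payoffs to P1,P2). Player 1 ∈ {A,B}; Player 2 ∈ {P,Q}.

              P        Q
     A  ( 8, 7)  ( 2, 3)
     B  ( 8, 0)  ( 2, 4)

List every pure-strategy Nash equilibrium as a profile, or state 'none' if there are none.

PSNE = {(A,P), (B,Q)}

(A,P): NE
(A,Q): not NE [P2→P gives 7>3]
(B,P): not NE [P2→Q gives 4>0]
(B,Q): NE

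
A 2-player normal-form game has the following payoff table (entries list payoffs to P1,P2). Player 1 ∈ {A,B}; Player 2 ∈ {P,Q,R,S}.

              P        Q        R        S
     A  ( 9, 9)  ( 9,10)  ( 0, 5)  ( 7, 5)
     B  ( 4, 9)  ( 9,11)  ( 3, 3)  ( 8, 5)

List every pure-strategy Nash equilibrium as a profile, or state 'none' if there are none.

PSNE = {(A,Q), (B,Q)}

(A,P): not NE [P2→Q gives 10>9]
(A,Q): NE
(A,R): not NE [P1→B gives 3>0; P2→Q gives 10>5]
(A,S): not NE [P1→B gives 8>7; P2→Q gives 10>5]
(B,P): not NE [P1→A gives 9>4; P2→Q gives 11>9]
(B,Q): NE
(B,R): not NE [P2→Q gives 11>3]
(B,S): not NE [P2→Q gives 11>5]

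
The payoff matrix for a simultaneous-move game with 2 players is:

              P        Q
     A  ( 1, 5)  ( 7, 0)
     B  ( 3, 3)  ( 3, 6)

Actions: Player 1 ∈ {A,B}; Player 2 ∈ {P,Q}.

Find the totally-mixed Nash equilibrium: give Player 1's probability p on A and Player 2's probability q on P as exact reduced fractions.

p=3/8, q=2/3

P1 indiff ⇒ q·1+(1-q)·7 = q·3+(1-q)·3 ⇒ q(-2) = (1-q)(-4) ⇒ q = 2/3
P2 indiff ⇒ p·5+(1-p)·3 = p·0+(1-p)·6 ⇒ p(5) = (1-p)(3) ⇒ p = 3/8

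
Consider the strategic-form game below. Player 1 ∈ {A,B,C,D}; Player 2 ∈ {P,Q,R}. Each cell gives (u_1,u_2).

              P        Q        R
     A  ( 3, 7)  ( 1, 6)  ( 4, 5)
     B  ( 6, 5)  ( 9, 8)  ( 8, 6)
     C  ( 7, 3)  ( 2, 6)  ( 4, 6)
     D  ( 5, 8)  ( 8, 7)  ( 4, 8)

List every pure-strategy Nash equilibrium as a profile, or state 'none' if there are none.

(A,P): not NE [P1→C gives 7>3]
(A,Q): not NE [P1→B gives 9>1; P2→P gives 7>6]
(A,R): not NE [P1→B gives 8>4; P2→P gives 7>5]
(B,P): not NE [P1→C gives 7>6; P2→Q gives 8>5]
(B,Q): NE
(B,R): not NE [P2→Q gives 8>6]
(C,P): not NE [P2→R gives 6>3]
(C,Q): not NE [P1→B gives 9>2]
(C,R): not NE [P1→B gives 8>4]
(D,P): not NE [P1→C gives 7>5]
(D,Q): not NE [P1→B gives 9>8; P2→R gives 8>7]
(D,R): not NE [P1→B gives 8>4]

PSNE = {(B,Q)}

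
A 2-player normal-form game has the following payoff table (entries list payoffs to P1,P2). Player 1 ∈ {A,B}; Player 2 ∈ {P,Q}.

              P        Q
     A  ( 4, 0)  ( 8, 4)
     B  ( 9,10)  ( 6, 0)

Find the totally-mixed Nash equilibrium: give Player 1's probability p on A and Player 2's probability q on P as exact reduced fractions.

P1 indiff ⇒ q·4+(1-q)·8 = q·9+(1-q)·6 ⇒ q(-5) = (1-q)(-2) ⇒ q = 2/7
P2 indiff ⇒ p·0+(1-p)·10 = p·4+(1-p)·0 ⇒ p(-4) = (1-p)(-10) ⇒ p = 5/7

p=5/7, q=2/7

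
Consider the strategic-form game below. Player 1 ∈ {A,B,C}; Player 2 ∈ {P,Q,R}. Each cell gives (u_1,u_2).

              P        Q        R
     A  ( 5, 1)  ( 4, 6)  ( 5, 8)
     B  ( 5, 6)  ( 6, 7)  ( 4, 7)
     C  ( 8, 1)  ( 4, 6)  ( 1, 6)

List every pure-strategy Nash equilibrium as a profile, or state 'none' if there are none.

NE set: (A,R), (B,Q)

(A,P): not NE [P1→C gives 8>5; P2→R gives 8>1]
(A,Q): not NE [P1→B gives 6>4; P2→R gives 8>6]
(A,R): NE
(B,P): not NE [P1→C gives 8>5; P2→R gives 7>6]
(B,Q): NE
(B,R): not NE [P1→A gives 5>4]
(C,P): not NE [P2→R gives 6>1]
(C,Q): not NE [P1→B gives 6>4]
(C,R): not NE [P1→A gives 5>1]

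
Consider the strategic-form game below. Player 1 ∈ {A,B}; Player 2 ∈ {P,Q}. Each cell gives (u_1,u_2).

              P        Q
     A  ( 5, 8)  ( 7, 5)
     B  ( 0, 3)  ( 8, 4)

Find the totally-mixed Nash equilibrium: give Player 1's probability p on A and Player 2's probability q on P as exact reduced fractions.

P1 indiff ⇒ q·5+(1-q)·7 = q·0+(1-q)·8 ⇒ q(5) = (1-q)(1) ⇒ q = 1/6
P2 indiff ⇒ p·8+(1-p)·3 = p·5+(1-p)·4 ⇒ p(3) = (1-p)(1) ⇒ p = 1/4

p=1/4, q=1/6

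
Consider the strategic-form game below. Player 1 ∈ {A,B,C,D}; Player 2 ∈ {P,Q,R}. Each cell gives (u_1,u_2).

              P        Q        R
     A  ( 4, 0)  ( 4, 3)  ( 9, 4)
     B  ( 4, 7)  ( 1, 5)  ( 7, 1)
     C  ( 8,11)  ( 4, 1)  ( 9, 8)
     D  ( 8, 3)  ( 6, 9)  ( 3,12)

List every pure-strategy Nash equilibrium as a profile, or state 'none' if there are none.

NE set: (A,R), (C,P)

(A,P): not NE [P1→D gives 8>4; P2→R gives 4>0]
(A,Q): not NE [P1→D gives 6>4; P2→R gives 4>3]
(A,R): NE
(B,P): not NE [P1→D gives 8>4]
(B,Q): not NE [P1→D gives 6>1; P2→P gives 7>5]
(B,R): not NE [P1→C gives 9>7; P2→P gives 7>1]
(C,P): NE
(C,Q): not NE [P1→D gives 6>4; P2→P gives 11>1]
(C,R): not NE [P2→P gives 11>8]
(D,P): not NE [P2→R gives 12>3]
(D,Q): not NE [P2→R gives 12>9]
(D,R): not NE [P1→C gives 9>3]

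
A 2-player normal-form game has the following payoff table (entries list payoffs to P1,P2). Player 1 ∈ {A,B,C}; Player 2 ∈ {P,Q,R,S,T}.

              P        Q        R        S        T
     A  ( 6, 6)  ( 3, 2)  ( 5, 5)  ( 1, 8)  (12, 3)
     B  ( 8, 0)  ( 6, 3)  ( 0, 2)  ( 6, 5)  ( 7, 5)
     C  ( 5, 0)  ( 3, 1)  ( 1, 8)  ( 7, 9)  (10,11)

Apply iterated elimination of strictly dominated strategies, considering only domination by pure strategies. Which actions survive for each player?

P2 drop P (S beats it: A:8>6 B:5>0 C:9>0)
P2 drop Q (S beats it: A:8>2 B:5>3 C:9>1)
P1 drop B (C beats it: R:1>0 S:7>6 T:10>7)
P2 drop R (S beats it: A:8>5 C:9>8)
P1→{A,C} P2→{S,T}

Survivors P1:{A,C} P2:{S,T}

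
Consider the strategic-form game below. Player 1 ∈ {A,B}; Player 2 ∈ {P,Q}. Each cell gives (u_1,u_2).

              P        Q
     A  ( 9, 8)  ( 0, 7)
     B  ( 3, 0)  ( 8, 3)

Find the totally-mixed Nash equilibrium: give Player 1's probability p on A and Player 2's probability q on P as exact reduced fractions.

P1 indiff ⇒ q·9+(1-q)·0 = q·3+(1-q)·8 ⇒ q(6) = (1-q)(8) ⇒ q = 4/7
P2 indiff ⇒ p·8+(1-p)·0 = p·7+(1-p)·3 ⇒ p(1) = (1-p)(3) ⇒ p = 3/4

P1 mixes 3/4 on A; P2 mixes 4/7 on P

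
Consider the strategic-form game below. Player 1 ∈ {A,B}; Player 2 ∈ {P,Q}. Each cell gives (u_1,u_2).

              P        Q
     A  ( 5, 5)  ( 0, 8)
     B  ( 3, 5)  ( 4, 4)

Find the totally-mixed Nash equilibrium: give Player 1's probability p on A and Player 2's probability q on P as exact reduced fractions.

P1 indiff ⇒ q·5+(1-q)·0 = q·3+(1-q)·4 ⇒ q(2) = (1-q)(4) ⇒ q = 2/3
P2 indiff ⇒ p·5+(1-p)·5 = p·8+(1-p)·4 ⇒ p(-3) = (1-p)(-1) ⇒ p = 1/4

P1 mixes 1/4 on A; P2 mixes 2/3 on P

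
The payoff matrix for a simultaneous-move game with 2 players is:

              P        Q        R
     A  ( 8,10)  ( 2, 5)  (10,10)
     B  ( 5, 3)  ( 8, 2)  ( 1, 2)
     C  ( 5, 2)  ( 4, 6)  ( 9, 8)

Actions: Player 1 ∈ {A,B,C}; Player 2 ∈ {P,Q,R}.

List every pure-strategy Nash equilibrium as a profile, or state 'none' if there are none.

PSNE = {(A,P), (A,R)}

(A,P): NE
(A,Q): not NE [P1→B gives 8>2; P2→R gives 10>5]
(A,R): NE
(B,P): not NE [P1→A gives 8>5]
(B,Q): not NE [P2→P gives 3>2]
(B,R): not NE [P1→A gives 10>1; P2→P gives 3>2]
(C,P): not NE [P1→A gives 8>5; P2→R gives 8>2]
(C,Q): not NE [P1→B gives 8>4; P2→R gives 8>6]
(C,R): not NE [P1→A gives 10>9]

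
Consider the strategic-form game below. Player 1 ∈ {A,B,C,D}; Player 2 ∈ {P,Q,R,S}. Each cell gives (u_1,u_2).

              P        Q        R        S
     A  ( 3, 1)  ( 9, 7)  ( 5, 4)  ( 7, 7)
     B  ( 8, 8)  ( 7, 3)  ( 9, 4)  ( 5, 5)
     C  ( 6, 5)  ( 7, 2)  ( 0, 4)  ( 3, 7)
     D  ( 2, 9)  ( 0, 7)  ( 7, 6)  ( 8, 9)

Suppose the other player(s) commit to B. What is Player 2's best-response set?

u_2(P vs B) = 8
u_2(Q vs B) = 3
u_2(R vs B) = 4
u_2(S vs B) = 5
max payoff 8 at {P}

BR_2 = {P}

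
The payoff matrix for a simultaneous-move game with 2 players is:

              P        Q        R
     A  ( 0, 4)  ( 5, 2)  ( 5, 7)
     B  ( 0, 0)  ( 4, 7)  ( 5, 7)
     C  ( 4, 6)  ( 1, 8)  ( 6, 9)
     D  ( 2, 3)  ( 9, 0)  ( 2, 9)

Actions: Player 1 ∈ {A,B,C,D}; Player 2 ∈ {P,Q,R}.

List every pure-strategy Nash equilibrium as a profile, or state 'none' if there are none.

(A,P): not NE [P1→C gives 4>0; P2→R gives 7>4]
(A,Q): not NE [P1→D gives 9>5; P2→R gives 7>2]
(A,R): not NE [P1→C gives 6>5]
(B,P): not NE [P1→C gives 4>0; P2→R gives 7>0]
(B,Q): not NE [P1→D gives 9>4]
(B,R): not NE [P1→C gives 6>5]
(C,P): not NE [P2→R gives 9>6]
(C,Q): not NE [P1→D gives 9>1; P2→R gives 9>8]
(C,R): NE
(D,P): not NE [P1→C gives 4>2; P2→R gives 9>3]
(D,Q): not NE [P2→R gives 9>0]
(D,R): not NE [P1→C gives 6>2]

Nash profiles: (C,R)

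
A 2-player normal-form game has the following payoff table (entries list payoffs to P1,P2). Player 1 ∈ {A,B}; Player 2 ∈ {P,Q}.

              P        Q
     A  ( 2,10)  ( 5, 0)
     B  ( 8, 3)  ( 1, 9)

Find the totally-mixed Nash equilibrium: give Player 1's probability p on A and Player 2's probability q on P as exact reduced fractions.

P1 indiff ⇒ q·2+(1-q)·5 = q·8+(1-q)·1 ⇒ q(-6) = (1-q)(-4) ⇒ q = 2/5
P2 indiff ⇒ p·10+(1-p)·3 = p·0+(1-p)·9 ⇒ p(10) = (1-p)(6) ⇒ p = 3/8

p=3/8, q=2/5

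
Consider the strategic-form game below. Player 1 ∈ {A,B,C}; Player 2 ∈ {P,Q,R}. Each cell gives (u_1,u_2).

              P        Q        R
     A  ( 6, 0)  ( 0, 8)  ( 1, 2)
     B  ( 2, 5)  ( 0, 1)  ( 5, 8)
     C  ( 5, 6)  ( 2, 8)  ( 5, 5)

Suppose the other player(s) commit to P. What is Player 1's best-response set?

argmax u_1 = {A}

u_1(A vs P) = 6
u_1(B vs P) = 2
u_1(C vs P) = 5
max payoff 6 at {A}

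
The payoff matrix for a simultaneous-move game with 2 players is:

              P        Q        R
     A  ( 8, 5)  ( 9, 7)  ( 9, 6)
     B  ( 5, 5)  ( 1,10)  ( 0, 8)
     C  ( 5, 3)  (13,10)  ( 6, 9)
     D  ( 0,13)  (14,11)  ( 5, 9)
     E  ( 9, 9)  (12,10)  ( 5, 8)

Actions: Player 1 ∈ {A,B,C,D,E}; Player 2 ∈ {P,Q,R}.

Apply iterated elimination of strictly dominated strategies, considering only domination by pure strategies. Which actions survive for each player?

Survivors P1:{C,D,E} P2:{P,Q}

P1 drop B (A beats it: P:8>5 Q:9>1 R:9>0)
P2 drop R (Q beats it: A:7>6 C:10>9 D:11>9 E:10>8)
P1 drop A (E beats it: P:9>8 Q:12>9)
P1→{C,D,E} P2→{P,Q}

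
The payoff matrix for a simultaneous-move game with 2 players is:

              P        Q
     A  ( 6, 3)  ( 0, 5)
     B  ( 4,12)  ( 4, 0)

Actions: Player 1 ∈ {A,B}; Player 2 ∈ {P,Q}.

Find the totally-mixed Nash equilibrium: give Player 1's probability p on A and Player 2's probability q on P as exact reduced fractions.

P1 indiff ⇒ q·6+(1-q)·0 = q·4+(1-q)·4 ⇒ q(2) = (1-q)(4) ⇒ q = 2/3
P2 indiff ⇒ p·3+(1-p)·12 = p·5+(1-p)·0 ⇒ p(-2) = (1-p)(-12) ⇒ p = 6/7

P1 mixes 6/7 on A; P2 mixes 2/3 on P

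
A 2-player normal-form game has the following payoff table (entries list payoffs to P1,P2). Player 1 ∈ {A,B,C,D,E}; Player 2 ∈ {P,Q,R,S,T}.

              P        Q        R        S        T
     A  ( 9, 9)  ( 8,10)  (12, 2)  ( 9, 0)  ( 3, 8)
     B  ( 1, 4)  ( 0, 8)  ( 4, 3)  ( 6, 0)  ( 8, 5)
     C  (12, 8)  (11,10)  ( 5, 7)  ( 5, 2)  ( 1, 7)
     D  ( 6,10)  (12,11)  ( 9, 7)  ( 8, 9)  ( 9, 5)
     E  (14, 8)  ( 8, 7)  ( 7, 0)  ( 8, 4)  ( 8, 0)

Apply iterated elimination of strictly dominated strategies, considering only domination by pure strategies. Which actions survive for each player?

P1 drop B (D beats it: P:6>1 Q:12>0 R:9>4 S:8>6 T:9>8)
P2 drop R (P beats it: A:9>2 C:8>7 D:10>7 E:8>0)
P2 drop S (P beats it: A:9>0 C:8>2 D:10>9 E:8>4)
P2 drop T (P beats it: A:9>8 C:8>7 D:10>5 E:8>0)
P1 drop A (C beats it: P:12>9 Q:11>8)
P1→{C,D,E} P2→{P,Q}

IESDS → P1:{C,D,E} P2:{P,Q}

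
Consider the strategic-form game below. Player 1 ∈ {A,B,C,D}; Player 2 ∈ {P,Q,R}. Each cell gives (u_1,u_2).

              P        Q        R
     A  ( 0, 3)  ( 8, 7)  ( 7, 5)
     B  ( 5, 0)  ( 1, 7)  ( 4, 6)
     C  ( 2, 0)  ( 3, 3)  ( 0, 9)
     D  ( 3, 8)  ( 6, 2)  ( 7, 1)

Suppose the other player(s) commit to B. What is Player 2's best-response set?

u_2(P vs B) = 0
u_2(Q vs B) = 7
u_2(R vs B) = 6
max payoff 7 at {Q}

argmax u_2 = {Q}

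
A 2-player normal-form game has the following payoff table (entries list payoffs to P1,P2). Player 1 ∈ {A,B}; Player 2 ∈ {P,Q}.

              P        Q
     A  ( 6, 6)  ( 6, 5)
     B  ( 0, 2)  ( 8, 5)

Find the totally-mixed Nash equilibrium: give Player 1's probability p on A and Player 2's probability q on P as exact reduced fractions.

(p,q) = (3/4, 1/4)

P1 indiff ⇒ q·6+(1-q)·6 = q·0+(1-q)·8 ⇒ q(6) = (1-q)(2) ⇒ q = 1/4
P2 indiff ⇒ p·6+(1-p)·2 = p·5+(1-p)·5 ⇒ p(1) = (1-p)(3) ⇒ p = 3/4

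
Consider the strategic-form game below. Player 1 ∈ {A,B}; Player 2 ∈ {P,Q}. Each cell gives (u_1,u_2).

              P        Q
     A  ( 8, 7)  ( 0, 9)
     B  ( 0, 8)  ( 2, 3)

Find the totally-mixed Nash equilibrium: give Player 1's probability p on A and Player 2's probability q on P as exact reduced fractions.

p=5/7, q=1/5

P1 indiff ⇒ q·8+(1-q)·0 = q·0+(1-q)·2 ⇒ q(8) = (1-q)(2) ⇒ q = 1/5
P2 indiff ⇒ p·7+(1-p)·8 = p·9+(1-p)·3 ⇒ p(-2) = (1-p)(-5) ⇒ p = 5/7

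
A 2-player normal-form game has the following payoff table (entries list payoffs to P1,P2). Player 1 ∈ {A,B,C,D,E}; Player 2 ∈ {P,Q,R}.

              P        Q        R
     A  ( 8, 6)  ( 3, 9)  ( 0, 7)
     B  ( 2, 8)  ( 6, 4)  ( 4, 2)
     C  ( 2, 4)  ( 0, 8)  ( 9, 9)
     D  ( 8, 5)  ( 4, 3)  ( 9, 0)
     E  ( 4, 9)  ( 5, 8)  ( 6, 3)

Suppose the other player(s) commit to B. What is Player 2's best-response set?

u_2(P vs B) = 8
u_2(Q vs B) = 4
u_2(R vs B) = 2
max payoff 8 at {P}

BR_2 = {P}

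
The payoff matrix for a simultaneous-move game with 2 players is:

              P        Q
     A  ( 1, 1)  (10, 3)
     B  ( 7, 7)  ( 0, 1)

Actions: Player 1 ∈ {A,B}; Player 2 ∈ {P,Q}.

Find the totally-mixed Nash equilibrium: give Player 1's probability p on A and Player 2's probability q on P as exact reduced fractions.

p=3/4, q=5/8

P1 indiff ⇒ q·1+(1-q)·10 = q·7+(1-q)·0 ⇒ q(-6) = (1-q)(-10) ⇒ q = 5/8
P2 indiff ⇒ p·1+(1-p)·7 = p·3+(1-p)·1 ⇒ p(-2) = (1-p)(-6) ⇒ p = 3/4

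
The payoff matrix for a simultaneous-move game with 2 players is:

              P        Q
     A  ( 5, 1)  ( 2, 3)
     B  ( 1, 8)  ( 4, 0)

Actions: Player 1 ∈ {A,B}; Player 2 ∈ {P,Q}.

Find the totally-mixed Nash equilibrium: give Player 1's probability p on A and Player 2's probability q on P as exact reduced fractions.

P1 mixes 4/5 on A; P2 mixes 1/3 on P

P1 indiff ⇒ q·5+(1-q)·2 = q·1+(1-q)·4 ⇒ q(4) = (1-q)(2) ⇒ q = 1/3
P2 indiff ⇒ p·1+(1-p)·8 = p·3+(1-p)·0 ⇒ p(-2) = (1-p)(-8) ⇒ p = 4/5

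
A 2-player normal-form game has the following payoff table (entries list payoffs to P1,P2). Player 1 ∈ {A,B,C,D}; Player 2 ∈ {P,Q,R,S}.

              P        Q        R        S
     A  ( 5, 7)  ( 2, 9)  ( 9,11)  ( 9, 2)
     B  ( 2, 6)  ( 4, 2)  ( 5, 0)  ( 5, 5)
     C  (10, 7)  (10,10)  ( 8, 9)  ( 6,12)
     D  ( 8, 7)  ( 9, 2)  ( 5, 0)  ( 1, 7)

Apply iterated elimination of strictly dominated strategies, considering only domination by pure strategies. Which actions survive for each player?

Remaining: P1:{A,C} P2:{Q,R,S}

P1 drop B (C beats it: P:10>2 Q:10>4 R:8>5 S:6>5)
P1 drop D (C beats it: P:10>8 Q:10>9 R:8>5 S:6>1)
P2 drop P (Q beats it: A:9>7 C:10>7)
P1→{A,C} P2→{Q,R,S}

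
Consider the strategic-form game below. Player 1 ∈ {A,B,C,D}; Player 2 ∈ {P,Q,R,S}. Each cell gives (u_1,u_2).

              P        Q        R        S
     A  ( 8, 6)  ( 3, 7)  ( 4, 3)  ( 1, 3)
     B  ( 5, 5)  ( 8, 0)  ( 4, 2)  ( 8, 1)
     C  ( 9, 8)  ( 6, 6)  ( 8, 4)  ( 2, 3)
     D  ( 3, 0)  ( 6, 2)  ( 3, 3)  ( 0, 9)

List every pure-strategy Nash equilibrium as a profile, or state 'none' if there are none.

(A,P): not NE [P1→C gives 9>8; P2→Q gives 7>6]
(A,Q): not NE [P1→B gives 8>3]
(A,R): not NE [P1→C gives 8>4; P2→Q gives 7>3]
(A,S): not NE [P1→B gives 8>1; P2→Q gives 7>3]
(B,P): not NE [P1→C gives 9>5]
(B,Q): not NE [P2→P gives 5>0]
(B,R): not NE [P1→C gives 8>4; P2→P gives 5>2]
(B,S): not NE [P2→P gives 5>1]
(C,P): NE
(C,Q): not NE [P1→B gives 8>6; P2→P gives 8>6]
(C,R): not NE [P2→P gives 8>4]
(C,S): not NE [P1→B gives 8>2; P2→P gives 8>3]
(D,P): not NE [P1→C gives 9>3; P2→S gives 9>0]
(D,Q): not NE [P1→B gives 8>6; P2→S gives 9>2]
(D,R): not NE [P1→C gives 8>3; P2→S gives 9>3]
(D,S): not NE [P1→B gives 8>0]

PSNE = {(C,P)}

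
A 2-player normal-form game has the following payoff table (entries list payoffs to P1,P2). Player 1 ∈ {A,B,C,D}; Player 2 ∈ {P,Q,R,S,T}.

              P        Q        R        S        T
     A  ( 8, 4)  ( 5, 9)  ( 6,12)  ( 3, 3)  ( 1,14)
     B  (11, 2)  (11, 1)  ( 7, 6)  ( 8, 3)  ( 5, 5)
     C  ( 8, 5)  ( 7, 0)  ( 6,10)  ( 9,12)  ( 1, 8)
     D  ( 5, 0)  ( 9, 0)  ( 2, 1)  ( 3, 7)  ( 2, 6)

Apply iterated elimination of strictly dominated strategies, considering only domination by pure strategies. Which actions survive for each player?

P1 drop A (B beats it: P:11>8 Q:11>5 R:7>6 S:8>3 T:5>1)
P1 drop D (B beats it: P:11>5 Q:11>9 R:7>2 S:8>3 T:5>2)
P2 drop P (R beats it: B:6>2 C:10>5)
P2 drop Q (R beats it: B:6>1 C:10>0)
P2 drop T (R beats it: B:6>5 C:10>8)
P1→{B,C} P2→{R,S}

Remaining: P1:{B,C} P2:{R,S}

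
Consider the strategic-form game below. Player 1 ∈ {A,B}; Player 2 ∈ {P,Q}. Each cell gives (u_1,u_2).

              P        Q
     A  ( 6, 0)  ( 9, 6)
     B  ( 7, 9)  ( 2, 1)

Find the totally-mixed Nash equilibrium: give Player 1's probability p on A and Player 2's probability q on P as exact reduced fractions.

P1 indiff ⇒ q·6+(1-q)·9 = q·7+(1-q)·2 ⇒ q(-1) = (1-q)(-7) ⇒ q = 7/8
P2 indiff ⇒ p·0+(1-p)·9 = p·6+(1-p)·1 ⇒ p(-6) = (1-p)(-8) ⇒ p = 4/7

p=4/7, q=7/8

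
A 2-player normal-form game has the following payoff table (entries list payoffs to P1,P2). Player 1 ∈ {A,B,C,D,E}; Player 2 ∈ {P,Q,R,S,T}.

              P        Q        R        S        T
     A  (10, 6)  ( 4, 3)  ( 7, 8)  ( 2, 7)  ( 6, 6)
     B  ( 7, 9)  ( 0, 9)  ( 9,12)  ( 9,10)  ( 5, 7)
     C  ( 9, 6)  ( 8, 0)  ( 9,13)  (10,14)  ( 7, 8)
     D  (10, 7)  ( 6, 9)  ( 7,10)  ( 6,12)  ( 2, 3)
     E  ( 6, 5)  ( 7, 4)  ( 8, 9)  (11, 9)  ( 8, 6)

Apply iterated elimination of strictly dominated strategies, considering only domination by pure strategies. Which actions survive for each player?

Remaining: P1:{B,C,E} P2:{R,S}

P2 drop P (R beats it: A:8>6 B:12>9 C:13>6 D:10>7 E:9>5)
P1 drop A (C beats it: Q:8>4 R:9>7 S:10>2 T:7>6)
P1 drop D (C beats it: Q:8>6 R:9>7 S:10>6 T:7>2)
P2 drop Q (R beats it: B:12>9 C:13>0 E:9>4)
P2 drop T (R beats it: B:12>7 C:13>8 E:9>6)
P1→{B,C,E} P2→{R,S}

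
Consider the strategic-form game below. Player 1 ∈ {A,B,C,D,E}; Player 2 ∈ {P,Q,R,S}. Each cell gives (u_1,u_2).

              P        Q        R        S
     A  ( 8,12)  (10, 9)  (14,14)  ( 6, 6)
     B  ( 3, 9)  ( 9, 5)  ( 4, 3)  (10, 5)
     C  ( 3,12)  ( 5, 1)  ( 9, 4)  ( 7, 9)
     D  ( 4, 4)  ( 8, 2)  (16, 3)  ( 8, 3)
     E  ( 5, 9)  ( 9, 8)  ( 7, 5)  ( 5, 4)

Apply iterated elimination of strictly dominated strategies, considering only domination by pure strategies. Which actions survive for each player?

P1 drop C (D beats it: P:4>3 Q:8>5 R:16>9 S:8>7)
P1 drop E (A beats it: P:8>5 Q:10>9 R:14>7 S:6>5)
P2 drop Q (P beats it: A:12>9 B:9>5 D:4>2)
P2 drop S (P beats it: A:12>6 B:9>5 D:4>3)
P1 drop B (A beats it: P:8>3 R:14>4)
P1→{A,D} P2→{P,R}

Remaining: P1:{A,D} P2:{P,R}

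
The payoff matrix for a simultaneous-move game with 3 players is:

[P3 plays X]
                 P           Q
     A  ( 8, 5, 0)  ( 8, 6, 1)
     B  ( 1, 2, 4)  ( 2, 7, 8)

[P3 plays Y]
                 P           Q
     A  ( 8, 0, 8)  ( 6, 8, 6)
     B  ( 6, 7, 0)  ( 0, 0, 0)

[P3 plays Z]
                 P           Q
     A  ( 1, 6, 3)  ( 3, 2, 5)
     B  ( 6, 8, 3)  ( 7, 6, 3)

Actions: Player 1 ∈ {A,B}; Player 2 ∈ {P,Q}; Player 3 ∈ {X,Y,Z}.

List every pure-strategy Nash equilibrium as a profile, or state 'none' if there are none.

Nash profiles: (A,Q,Y)

(A,P,X): not NE [P2→Q gives 6>5; P3→Y gives 8>0]
(A,P,Y): not NE [P2→Q gives 8>0]
(A,P,Z): not NE [P1→B gives 6>1; P3→Y gives 8>3]
(A,Q,X): not NE [P3→Y gives 6>1]
(A,Q,Y): NE
(A,Q,Z): not NE [P1→B gives 7>3; P2→P gives 6>2; P3→Y gives 6>5]
(B,P,X): not NE [P1→A gives 8>1; P2→Q gives 7>2]
(B,P,Y): not NE [P1→A gives 8>6; P3→X gives 4>0]
(B,P,Z): not NE [P3→X gives 4>3]
(B,Q,X): not NE [P1→A gives 8>2]
(B,Q,Y): not NE [P1→A gives 6>0; P2→P gives 7>0; P3→X gives 8>0]
(B,Q,Z): not NE [P2→P gives 8>6; P3→X gives 8>3]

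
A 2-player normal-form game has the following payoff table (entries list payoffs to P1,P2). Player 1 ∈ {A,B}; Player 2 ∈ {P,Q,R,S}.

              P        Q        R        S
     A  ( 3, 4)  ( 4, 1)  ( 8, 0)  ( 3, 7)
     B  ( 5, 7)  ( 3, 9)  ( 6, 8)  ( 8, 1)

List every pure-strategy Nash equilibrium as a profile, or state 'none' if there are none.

PSNE: ∅

(A,P): not NE [P1→B gives 5>3; P2→S gives 7>4]
(A,Q): not NE [P2→S gives 7>1]
(A,R): not NE [P2→S gives 7>0]
(A,S): not NE [P1→B gives 8>3]
(B,P): not NE [P2→Q gives 9>7]
(B,Q): not NE [P1→A gives 4>3]
(B,R): not NE [P1→A gives 8>6; P2→Q gives 9>8]
(B,S): not NE [P2→Q gives 9>1]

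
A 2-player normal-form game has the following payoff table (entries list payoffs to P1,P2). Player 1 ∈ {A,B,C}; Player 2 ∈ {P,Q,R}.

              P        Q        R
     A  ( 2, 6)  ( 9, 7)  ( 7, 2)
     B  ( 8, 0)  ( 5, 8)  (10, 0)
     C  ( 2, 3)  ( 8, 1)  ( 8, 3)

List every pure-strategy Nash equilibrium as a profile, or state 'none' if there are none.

Nash profiles: (A,Q)

(A,P): not NE [P1→B gives 8>2; P2→Q gives 7>6]
(A,Q): NE
(A,R): not NE [P1→B gives 10>7; P2→Q gives 7>2]
(B,P): not NE [P2→Q gives 8>0]
(B,Q): not NE [P1→A gives 9>5]
(B,R): not NE [P2→Q gives 8>0]
(C,P): not NE [P1→B gives 8>2]
(C,Q): not NE [P1→A gives 9>8; P2→R gives 3>1]
(C,R): not NE [P1→B gives 10>8]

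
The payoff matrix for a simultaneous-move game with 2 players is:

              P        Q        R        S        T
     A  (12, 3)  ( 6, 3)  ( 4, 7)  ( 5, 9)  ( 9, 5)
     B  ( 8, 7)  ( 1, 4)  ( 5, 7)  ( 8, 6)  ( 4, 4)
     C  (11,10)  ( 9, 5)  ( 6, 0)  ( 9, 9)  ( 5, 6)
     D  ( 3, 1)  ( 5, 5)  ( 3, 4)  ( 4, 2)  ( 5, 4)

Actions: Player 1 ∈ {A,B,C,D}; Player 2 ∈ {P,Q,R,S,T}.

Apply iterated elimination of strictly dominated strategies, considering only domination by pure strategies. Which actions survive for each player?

P1 drop B (C beats it: P:11>8 Q:9>1 R:6>5 S:9>8 T:5>4)
P1 drop D (A beats it: P:12>3 Q:6>5 R:4>3 S:5>4 T:9>5)
P2 drop Q (S beats it: A:9>3 C:9>5)
P2 drop R (S beats it: A:9>7 C:9>0)
P2 drop T (S beats it: A:9>5 C:9>6)
P1→{A,C} P2→{P,S}

Survivors P1:{A,C} P2:{P,S}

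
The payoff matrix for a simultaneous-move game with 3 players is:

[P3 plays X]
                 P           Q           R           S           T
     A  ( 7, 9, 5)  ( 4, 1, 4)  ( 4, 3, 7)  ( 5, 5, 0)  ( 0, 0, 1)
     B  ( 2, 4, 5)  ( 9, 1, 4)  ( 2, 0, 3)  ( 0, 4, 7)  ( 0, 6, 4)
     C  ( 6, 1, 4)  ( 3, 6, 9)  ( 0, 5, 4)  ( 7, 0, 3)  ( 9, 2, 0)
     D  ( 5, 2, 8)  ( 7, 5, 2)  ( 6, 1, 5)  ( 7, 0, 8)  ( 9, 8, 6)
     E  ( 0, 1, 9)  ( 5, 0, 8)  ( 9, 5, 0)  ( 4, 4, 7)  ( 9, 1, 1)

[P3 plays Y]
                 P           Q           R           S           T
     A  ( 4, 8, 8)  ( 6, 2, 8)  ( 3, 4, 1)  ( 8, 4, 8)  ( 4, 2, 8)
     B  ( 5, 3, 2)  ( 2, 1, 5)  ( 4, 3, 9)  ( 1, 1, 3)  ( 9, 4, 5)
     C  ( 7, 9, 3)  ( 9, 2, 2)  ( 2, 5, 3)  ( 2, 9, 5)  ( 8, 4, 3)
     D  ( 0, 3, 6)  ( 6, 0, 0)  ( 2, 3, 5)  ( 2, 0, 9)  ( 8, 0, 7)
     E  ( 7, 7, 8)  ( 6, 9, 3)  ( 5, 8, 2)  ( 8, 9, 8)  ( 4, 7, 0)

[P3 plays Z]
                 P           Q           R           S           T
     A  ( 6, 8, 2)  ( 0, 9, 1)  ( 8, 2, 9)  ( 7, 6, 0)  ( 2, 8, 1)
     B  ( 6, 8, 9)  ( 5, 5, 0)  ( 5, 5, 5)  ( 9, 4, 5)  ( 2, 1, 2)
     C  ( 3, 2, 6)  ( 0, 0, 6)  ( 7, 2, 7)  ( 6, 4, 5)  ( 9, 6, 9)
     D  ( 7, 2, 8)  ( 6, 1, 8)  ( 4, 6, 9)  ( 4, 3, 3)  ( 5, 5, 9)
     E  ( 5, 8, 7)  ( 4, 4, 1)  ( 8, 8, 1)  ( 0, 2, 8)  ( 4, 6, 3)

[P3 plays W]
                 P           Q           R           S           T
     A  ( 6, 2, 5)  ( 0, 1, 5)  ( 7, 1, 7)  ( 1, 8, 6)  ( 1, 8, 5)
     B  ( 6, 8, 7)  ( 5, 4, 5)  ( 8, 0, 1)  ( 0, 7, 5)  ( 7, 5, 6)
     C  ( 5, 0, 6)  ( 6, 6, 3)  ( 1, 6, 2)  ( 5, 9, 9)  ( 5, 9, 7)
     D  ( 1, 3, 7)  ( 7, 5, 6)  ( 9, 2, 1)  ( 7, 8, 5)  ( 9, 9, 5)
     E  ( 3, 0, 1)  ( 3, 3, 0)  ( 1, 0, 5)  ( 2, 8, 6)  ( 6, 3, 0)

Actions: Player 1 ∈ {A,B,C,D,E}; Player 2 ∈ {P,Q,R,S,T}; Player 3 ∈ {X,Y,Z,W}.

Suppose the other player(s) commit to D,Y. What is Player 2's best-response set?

u_2(P vs D,Y) = 3
u_2(Q vs D,Y) = 0
u_2(R vs D,Y) = 3
u_2(S vs D,Y) = 0
u_2(T vs D,Y) = 0
max payoff 3 at {P,R}

P2 best: {P,R}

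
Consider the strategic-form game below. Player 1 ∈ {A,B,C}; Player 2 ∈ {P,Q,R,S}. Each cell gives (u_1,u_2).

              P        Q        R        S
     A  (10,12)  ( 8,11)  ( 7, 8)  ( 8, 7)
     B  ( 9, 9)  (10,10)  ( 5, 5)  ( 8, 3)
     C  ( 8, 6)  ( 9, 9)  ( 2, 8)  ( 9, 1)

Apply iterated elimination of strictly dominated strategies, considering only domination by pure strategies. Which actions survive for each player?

P2 drop R (Q beats it: A:11>8 B:10>5 C:9>8)
P2 drop S (P beats it: A:12>7 B:9>3 C:6>1)
P1 drop C (B beats it: P:9>8 Q:10>9)
P1→{A,B} P2→{P,Q}

IESDS → P1:{A,B} P2:{P,Q}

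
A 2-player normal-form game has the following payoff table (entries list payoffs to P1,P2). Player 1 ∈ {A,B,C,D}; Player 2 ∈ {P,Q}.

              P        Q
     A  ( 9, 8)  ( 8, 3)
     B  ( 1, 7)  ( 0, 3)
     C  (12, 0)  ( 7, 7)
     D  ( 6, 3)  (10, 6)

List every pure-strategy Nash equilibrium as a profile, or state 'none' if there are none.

(A,P): not NE [P1→C gives 12>9]
(A,Q): not NE [P1→D gives 10>8; P2→P gives 8>3]
(B,P): not NE [P1→C gives 12>1]
(B,Q): not NE [P1→D gives 10>0; P2→P gives 7>3]
(C,P): not NE [P2→Q gives 7>0]
(C,Q): not NE [P1→D gives 10>7]
(D,P): not NE [P1→C gives 12>6; P2→Q gives 6>3]
(D,Q): NE

NE set: (D,Q)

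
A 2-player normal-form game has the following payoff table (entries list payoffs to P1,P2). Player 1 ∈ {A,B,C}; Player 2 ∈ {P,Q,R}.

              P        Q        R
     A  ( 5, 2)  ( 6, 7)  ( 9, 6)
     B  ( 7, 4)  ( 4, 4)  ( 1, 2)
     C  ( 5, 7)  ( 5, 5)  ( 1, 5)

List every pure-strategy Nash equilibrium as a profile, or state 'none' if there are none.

(A,P): not NE [P1→B gives 7>5; P2→Q gives 7>2]
(A,Q): NE
(A,R): not NE [P2→Q gives 7>6]
(B,P): NE
(B,Q): not NE [P1→A gives 6>4]
(B,R): not NE [P1→A gives 9>1; P2→Q gives 4>2]
(C,P): not NE [P1→B gives 7>5]
(C,Q): not NE [P1→A gives 6>5; P2→P gives 7>5]
(C,R): not NE [P1→A gives 9>1; P2→P gives 7>5]

Nash profiles: (A,Q), (B,P)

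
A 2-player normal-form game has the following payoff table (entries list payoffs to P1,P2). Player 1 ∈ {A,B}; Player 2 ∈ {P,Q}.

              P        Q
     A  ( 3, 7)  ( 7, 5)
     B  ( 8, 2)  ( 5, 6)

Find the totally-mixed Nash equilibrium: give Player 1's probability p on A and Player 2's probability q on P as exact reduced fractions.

P1 indiff ⇒ q·3+(1-q)·7 = q·8+(1-q)·5 ⇒ q(-5) = (1-q)(-2) ⇒ q = 2/7
P2 indiff ⇒ p·7+(1-p)·2 = p·5+(1-p)·6 ⇒ p(2) = (1-p)(4) ⇒ p = 2/3

P1 mixes 2/3 on A; P2 mixes 2/7 on P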